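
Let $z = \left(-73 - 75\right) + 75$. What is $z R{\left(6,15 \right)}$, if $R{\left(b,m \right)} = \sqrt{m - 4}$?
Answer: $- 73 \sqrt{11} \approx -242.11$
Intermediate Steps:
$z = -73$ ($z = -148 + 75 = -73$)
$R{\left(b,m \right)} = \sqrt{-4 + m}$
$z R{\left(6,15 \right)} = - 73 \sqrt{-4 + 15} = - 73 \sqrt{11}$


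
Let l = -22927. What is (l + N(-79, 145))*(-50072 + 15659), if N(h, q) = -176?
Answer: 795043539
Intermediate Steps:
(l + N(-79, 145))*(-50072 + 15659) = (-22927 - 176)*(-50072 + 15659) = -23103*(-34413) = 795043539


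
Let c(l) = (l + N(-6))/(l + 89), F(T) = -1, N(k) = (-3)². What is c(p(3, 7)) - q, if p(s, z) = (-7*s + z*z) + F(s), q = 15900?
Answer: -461091/29 ≈ -15900.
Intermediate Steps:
N(k) = 9
p(s, z) = -1 + z² - 7*s (p(s, z) = (-7*s + z*z) - 1 = (-7*s + z²) - 1 = (z² - 7*s) - 1 = -1 + z² - 7*s)
c(l) = (9 + l)/(89 + l) (c(l) = (l + 9)/(l + 89) = (9 + l)/(89 + l))
c(p(3, 7)) - q = (9 + (-1 + 7² - 7*3))/(89 + (-1 + 7² - 7*3)) - 1*15900 = (9 + (-1 + 49 - 21))/(89 + (-1 + 49 - 21)) - 15900 = (9 + 27)/(89 + 27) - 15900 = 36/116 - 15900 = (1/116)*36 - 15900 = 9/29 - 15900 = -461091/29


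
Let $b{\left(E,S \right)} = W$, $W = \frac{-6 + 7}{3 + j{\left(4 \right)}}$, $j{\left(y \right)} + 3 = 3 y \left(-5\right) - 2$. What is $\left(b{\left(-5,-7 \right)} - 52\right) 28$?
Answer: $- \frac{45150}{31} \approx -1456.5$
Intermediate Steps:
$j{\left(y \right)} = -5 - 15 y$ ($j{\left(y \right)} = -3 + \left(3 y \left(-5\right) - 2\right) = -3 - \left(2 + 15 y\right) = -5 - 15 y$)
$W = - \frac{1}{62}$ ($W = \frac{-6 + 7}{3 - 65} = 1 \frac{1}{3 - 65} = 1 \frac{1}{-62} = 1 \left(- \frac{1}{62}\right) = - \frac{1}{62} \approx -0.016129$)
$b{\left(E,S \right)} = - \frac{1}{62}$
$\left(b{\left(-5,-7 \right)} - 52\right) 28 = \left(- \frac{1}{62} - 52\right) 28 = \left(- \frac{3225}{62}\right) 28 = - \frac{45150}{31}$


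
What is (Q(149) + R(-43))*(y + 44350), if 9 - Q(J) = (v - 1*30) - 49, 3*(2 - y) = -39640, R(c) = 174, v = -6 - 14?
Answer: 16233424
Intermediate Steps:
v = -20
y = 39646/3 (y = 2 - ⅓*(-39640) = 2 + 39640/3 = 39646/3 ≈ 13215.)
Q(J) = 108 (Q(J) = 9 - ((-20 - 1*30) - 49) = 9 - ((-20 - 30) - 49) = 9 - (-50 - 49) = 9 - 1*(-99) = 9 + 99 = 108)
(Q(149) + R(-43))*(y + 44350) = (108 + 174)*(39646/3 + 44350) = 282*(172696/3) = 16233424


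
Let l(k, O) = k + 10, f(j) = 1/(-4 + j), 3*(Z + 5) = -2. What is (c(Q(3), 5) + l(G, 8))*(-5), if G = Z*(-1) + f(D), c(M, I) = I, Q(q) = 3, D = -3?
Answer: -2155/21 ≈ -102.62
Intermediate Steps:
Z = -17/3 (Z = -5 + (⅓)*(-2) = -5 - ⅔ = -17/3 ≈ -5.6667)
G = 116/21 (G = -17/3*(-1) + 1/(-4 - 3) = 17/3 + 1/(-7) = 17/3 - ⅐ = 116/21 ≈ 5.5238)
l(k, O) = 10 + k
(c(Q(3), 5) + l(G, 8))*(-5) = (5 + (10 + 116/21))*(-5) = (5 + 326/21)*(-5) = (431/21)*(-5) = -2155/21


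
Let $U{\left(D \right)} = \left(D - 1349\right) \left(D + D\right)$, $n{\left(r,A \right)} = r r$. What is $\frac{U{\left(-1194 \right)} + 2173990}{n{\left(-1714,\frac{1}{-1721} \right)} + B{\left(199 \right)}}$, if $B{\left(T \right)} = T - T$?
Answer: $\frac{4123337}{1468898} \approx 2.8071$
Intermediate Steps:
$n{\left(r,A \right)} = r^{2}$
$U{\left(D \right)} = 2 D \left(-1349 + D\right)$ ($U{\left(D \right)} = \left(-1349 + D\right) 2 D = 2 D \left(-1349 + D\right)$)
$B{\left(T \right)} = 0$
$\frac{U{\left(-1194 \right)} + 2173990}{n{\left(-1714,\frac{1}{-1721} \right)} + B{\left(199 \right)}} = \frac{2 \left(-1194\right) \left(-1349 - 1194\right) + 2173990}{\left(-1714\right)^{2} + 0} = \frac{2 \left(-1194\right) \left(-2543\right) + 2173990}{2937796 + 0} = \frac{6072684 + 2173990}{2937796} = 8246674 \cdot \frac{1}{2937796} = \frac{4123337}{1468898}$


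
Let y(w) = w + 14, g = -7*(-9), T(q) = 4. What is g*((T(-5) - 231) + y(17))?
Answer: -12348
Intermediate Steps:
g = 63
y(w) = 14 + w
g*((T(-5) - 231) + y(17)) = 63*((4 - 231) + (14 + 17)) = 63*(-227 + 31) = 63*(-196) = -12348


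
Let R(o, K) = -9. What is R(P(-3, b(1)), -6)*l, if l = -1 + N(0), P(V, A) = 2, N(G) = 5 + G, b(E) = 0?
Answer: -36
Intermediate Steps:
l = 4 (l = -1 + (5 + 0) = -1 + 5 = 4)
R(P(-3, b(1)), -6)*l = -9*4 = -36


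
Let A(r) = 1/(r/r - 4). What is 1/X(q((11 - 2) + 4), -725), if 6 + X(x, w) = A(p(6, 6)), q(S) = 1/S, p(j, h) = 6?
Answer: -3/19 ≈ -0.15789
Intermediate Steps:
A(r) = -⅓ (A(r) = 1/(1 - 4) = 1/(-3) = -⅓)
X(x, w) = -19/3 (X(x, w) = -6 - ⅓ = -19/3)
1/X(q((11 - 2) + 4), -725) = 1/(-19/3) = -3/19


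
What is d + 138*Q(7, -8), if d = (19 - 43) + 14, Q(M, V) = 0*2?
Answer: -10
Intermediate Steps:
Q(M, V) = 0
d = -10 (d = -24 + 14 = -10)
d + 138*Q(7, -8) = -10 + 138*0 = -10 + 0 = -10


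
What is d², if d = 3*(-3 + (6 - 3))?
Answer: 0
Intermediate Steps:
d = 0 (d = 3*(-3 + 3) = 3*0 = 0)
d² = 0² = 0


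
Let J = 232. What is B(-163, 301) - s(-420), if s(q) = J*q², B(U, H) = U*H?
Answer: -40973863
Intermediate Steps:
B(U, H) = H*U
s(q) = 232*q²
B(-163, 301) - s(-420) = 301*(-163) - 232*(-420)² = -49063 - 232*176400 = -49063 - 1*40924800 = -49063 - 40924800 = -40973863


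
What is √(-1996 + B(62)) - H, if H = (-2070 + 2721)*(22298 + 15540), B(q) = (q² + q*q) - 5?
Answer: -24632538 + 11*√47 ≈ -2.4632e+7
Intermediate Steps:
B(q) = -5 + 2*q² (B(q) = (q² + q²) - 5 = 2*q² - 5 = -5 + 2*q²)
H = 24632538 (H = 651*37838 = 24632538)
√(-1996 + B(62)) - H = √(-1996 + (-5 + 2*62²)) - 1*24632538 = √(-1996 + (-5 + 2*3844)) - 24632538 = √(-1996 + (-5 + 7688)) - 24632538 = √(-1996 + 7683) - 24632538 = √5687 - 24632538 = 11*√47 - 24632538 = -24632538 + 11*√47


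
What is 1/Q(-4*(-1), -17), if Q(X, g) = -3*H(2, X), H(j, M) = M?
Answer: -1/12 ≈ -0.083333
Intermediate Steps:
Q(X, g) = -3*X
1/Q(-4*(-1), -17) = 1/(-(-12)*(-1)) = 1/(-3*4) = 1/(-12) = -1/12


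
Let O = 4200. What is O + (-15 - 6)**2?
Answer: 4641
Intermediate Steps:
O + (-15 - 6)**2 = 4200 + (-15 - 6)**2 = 4200 + (-21)**2 = 4200 + 441 = 4641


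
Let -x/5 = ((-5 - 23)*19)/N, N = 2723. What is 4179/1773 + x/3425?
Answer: 371230661/157480815 ≈ 2.3573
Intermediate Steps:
x = 380/389 (x = -5*(-5 - 23)*19/2723 = -5*(-28*19)/2723 = -(-2660)/2723 = -5*(-76/389) = 380/389 ≈ 0.97686)
4179/1773 + x/3425 = 4179/1773 + (380/389)/3425 = 4179*(1/1773) + (380/389)*(1/3425) = 1393/591 + 76/266465 = 371230661/157480815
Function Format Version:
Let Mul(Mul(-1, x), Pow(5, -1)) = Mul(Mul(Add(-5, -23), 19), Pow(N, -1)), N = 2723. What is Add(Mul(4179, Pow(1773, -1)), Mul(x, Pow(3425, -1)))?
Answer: Rational(371230661, 157480815) ≈ 2.3573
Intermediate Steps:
x = Rational(380, 389) (x = Mul(-5, Mul(Mul(Add(-5, -23), 19), Pow(2723, -1))) = Mul(-5, Mul(Mul(-28, 19), Rational(1, 2723))) = Mul(-5, Mul(-532, Rational(1, 2723))) = Mul(-5, Rational(-76, 389)) = Rational(380, 389) ≈ 0.97686)
Add(Mul(4179, Pow(1773, -1)), Mul(x, Pow(3425, -1))) = Add(Mul(4179, Pow(1773, -1)), Mul(Rational(380, 389), Pow(3425, -1))) = Add(Mul(4179, Rational(1, 1773)), Mul(Rational(380, 389), Rational(1, 3425))) = Add(Rational(1393, 591), Rational(76, 266465)) = Rational(371230661, 157480815)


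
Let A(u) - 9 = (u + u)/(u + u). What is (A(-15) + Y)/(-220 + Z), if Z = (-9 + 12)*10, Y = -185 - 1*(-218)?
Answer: -43/190 ≈ -0.22632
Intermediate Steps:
Y = 33 (Y = -185 + 218 = 33)
A(u) = 10 (A(u) = 9 + (u + u)/(u + u) = 9 + (2*u)/((2*u)) = 9 + (2*u)*(1/(2*u)) = 9 + 1 = 10)
Z = 30 (Z = 3*10 = 30)
(A(-15) + Y)/(-220 + Z) = (10 + 33)/(-220 + 30) = 43/(-190) = 43*(-1/190) = -43/190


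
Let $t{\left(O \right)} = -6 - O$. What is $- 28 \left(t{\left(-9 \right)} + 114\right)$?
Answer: $-3276$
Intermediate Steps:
$- 28 \left(t{\left(-9 \right)} + 114\right) = - 28 \left(\left(-6 - -9\right) + 114\right) = - 28 \left(\left(-6 + 9\right) + 114\right) = - 28 \left(3 + 114\right) = \left(-28\right) 117 = -3276$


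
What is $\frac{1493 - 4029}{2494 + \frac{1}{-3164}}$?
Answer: $- \frac{8023904}{7891015} \approx -1.0168$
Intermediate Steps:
$\frac{1493 - 4029}{2494 + \frac{1}{-3164}} = - \frac{2536}{2494 - \frac{1}{3164}} = - \frac{2536}{\frac{7891015}{3164}} = \left(-2536\right) \frac{3164}{7891015} = - \frac{8023904}{7891015}$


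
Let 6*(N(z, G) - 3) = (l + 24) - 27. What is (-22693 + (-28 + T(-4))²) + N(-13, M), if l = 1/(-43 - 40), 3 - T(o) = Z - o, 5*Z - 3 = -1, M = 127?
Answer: -135867734/6225 ≈ -21826.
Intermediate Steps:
Z = ⅖ (Z = ⅗ + (⅕)*(-1) = ⅗ - ⅕ = ⅖ ≈ 0.40000)
T(o) = 13/5 + o (T(o) = 3 - (⅖ - o) = 3 + (-⅖ + o) = 13/5 + o)
l = -1/83 (l = 1/(-83) = -1/83 ≈ -0.012048)
N(z, G) = 622/249 (N(z, G) = 3 + ((-1/83 + 24) - 27)/6 = 3 + (1991/83 - 27)/6 = 3 + (⅙)*(-250/83) = 3 - 125/249 = 622/249)
(-22693 + (-28 + T(-4))²) + N(-13, M) = (-22693 + (-28 + (13/5 - 4))²) + 622/249 = (-22693 + (-28 - 7/5)²) + 622/249 = (-22693 + (-147/5)²) + 622/249 = (-22693 + 21609/25) + 622/249 = -545716/25 + 622/249 = -135867734/6225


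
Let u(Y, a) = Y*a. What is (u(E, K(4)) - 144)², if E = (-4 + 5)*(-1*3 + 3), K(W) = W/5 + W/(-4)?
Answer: 20736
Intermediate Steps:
K(W) = -W/20 (K(W) = W*(⅕) + W*(-¼) = W/5 - W/4 = -W/20)
E = 0 (E = 1*(-3 + 3) = 1*0 = 0)
(u(E, K(4)) - 144)² = (0*(-1/20*4) - 144)² = (0*(-⅕) - 144)² = (0 - 144)² = (-144)² = 20736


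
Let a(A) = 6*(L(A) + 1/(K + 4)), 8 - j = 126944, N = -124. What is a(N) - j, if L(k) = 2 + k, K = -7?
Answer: 126202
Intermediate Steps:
j = -126936 (j = 8 - 1*126944 = 8 - 126944 = -126936)
a(A) = 10 + 6*A (a(A) = 6*((2 + A) + 1/(-7 + 4)) = 6*((2 + A) + 1/(-3)) = 6*((2 + A) - ⅓) = 6*(5/3 + A) = 10 + 6*A)
a(N) - j = (10 + 6*(-124)) - 1*(-126936) = (10 - 744) + 126936 = -734 + 126936 = 126202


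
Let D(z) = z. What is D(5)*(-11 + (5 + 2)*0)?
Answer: -55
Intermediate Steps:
D(5)*(-11 + (5 + 2)*0) = 5*(-11 + (5 + 2)*0) = 5*(-11 + 7*0) = 5*(-11 + 0) = 5*(-11) = -55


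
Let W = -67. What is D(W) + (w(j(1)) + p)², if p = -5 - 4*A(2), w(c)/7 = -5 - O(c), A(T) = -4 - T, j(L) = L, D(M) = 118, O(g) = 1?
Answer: 647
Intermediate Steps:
w(c) = -42 (w(c) = 7*(-5 - 1*1) = 7*(-5 - 1) = 7*(-6) = -42)
p = 19 (p = -5 - 4*(-4 - 1*2) = -5 - 4*(-4 - 2) = -5 - 4*(-6) = -5 + 24 = 19)
D(W) + (w(j(1)) + p)² = 118 + (-42 + 19)² = 118 + (-23)² = 118 + 529 = 647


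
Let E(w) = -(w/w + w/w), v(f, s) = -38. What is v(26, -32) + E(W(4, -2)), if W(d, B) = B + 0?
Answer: -40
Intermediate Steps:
W(d, B) = B
E(w) = -2 (E(w) = -(1 + 1) = -1*2 = -2)
v(26, -32) + E(W(4, -2)) = -38 - 2 = -40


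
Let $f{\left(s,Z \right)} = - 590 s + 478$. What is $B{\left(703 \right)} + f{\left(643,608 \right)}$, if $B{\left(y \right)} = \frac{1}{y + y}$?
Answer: $- \frac{532722151}{1406} \approx -3.7889 \cdot 10^{5}$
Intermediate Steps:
$B{\left(y \right)} = \frac{1}{2 y}$
$f{\left(s,Z \right)} = 478 - 590 s$
$B{\left(703 \right)} + f{\left(643,608 \right)} = \frac{1}{2 \cdot 703} + \left(478 - 379370\right) = \frac{1}{2} \cdot \frac{1}{703} + \left(478 - 379370\right) = \frac{1}{1406} - 378892 = - \frac{532722151}{1406}$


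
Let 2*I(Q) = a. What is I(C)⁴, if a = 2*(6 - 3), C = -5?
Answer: 81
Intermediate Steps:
a = 6 (a = 2*3 = 6)
I(Q) = 3 (I(Q) = (½)*6 = 3)
I(C)⁴ = 3⁴ = 81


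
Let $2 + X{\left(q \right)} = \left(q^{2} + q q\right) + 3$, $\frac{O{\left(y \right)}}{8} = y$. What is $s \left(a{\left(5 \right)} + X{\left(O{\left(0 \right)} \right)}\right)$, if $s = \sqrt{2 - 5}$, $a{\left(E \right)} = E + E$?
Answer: $11 i \sqrt{3} \approx 19.053 i$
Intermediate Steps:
$O{\left(y \right)} = 8 y$
$a{\left(E \right)} = 2 E$
$s = i \sqrt{3}$ ($s = \sqrt{-3} = i \sqrt{3} \approx 1.732 i$)
$X{\left(q \right)} = 1 + 2 q^{2}$ ($X{\left(q \right)} = -2 + \left(\left(q^{2} + q q\right) + 3\right) = -2 + \left(\left(q^{2} + q^{2}\right) + 3\right) = -2 + \left(2 q^{2} + 3\right) = -2 + \left(3 + 2 q^{2}\right) = 1 + 2 q^{2}$)
$s \left(a{\left(5 \right)} + X{\left(O{\left(0 \right)} \right)}\right) = i \sqrt{3} \left(2 \cdot 5 + \left(1 + 2 \left(8 \cdot 0\right)^{2}\right)\right) = i \sqrt{3} \left(10 + \left(1 + 2 \cdot 0^{2}\right)\right) = i \sqrt{3} \left(10 + \left(1 + 2 \cdot 0\right)\right) = i \sqrt{3} \left(10 + \left(1 + 0\right)\right) = i \sqrt{3} \left(10 + 1\right) = i \sqrt{3} \cdot 11 = 11 i \sqrt{3}$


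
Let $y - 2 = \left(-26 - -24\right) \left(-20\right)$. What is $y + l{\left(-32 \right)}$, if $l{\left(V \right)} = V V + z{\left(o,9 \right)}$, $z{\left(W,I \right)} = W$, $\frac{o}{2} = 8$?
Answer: $1082$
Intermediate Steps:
$o = 16$ ($o = 2 \cdot 8 = 16$)
$l{\left(V \right)} = 16 + V^{2}$ ($l{\left(V \right)} = V V + 16 = V^{2} + 16 = 16 + V^{2}$)
$y = 42$ ($y = 2 + \left(-26 - -24\right) \left(-20\right) = 2 + \left(-26 + 24\right) \left(-20\right) = 2 - -40 = 2 + 40 = 42$)
$y + l{\left(-32 \right)} = 42 + \left(16 + \left(-32\right)^{2}\right) = 42 + \left(16 + 1024\right) = 42 + 1040 = 1082$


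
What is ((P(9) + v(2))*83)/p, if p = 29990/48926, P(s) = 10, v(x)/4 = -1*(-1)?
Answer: 28426006/14995 ≈ 1895.7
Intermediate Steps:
v(x) = 4 (v(x) = 4*(-1*(-1)) = 4*1 = 4)
p = 14995/24463 (p = 29990*(1/48926) = 14995/24463 ≈ 0.61297)
((P(9) + v(2))*83)/p = ((10 + 4)*83)/(14995/24463) = (14*83)*(24463/14995) = 1162*(24463/14995) = 28426006/14995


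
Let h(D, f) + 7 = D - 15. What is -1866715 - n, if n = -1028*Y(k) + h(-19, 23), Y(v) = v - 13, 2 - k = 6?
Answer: -1884150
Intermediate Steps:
k = -4 (k = 2 - 1*6 = 2 - 6 = -4)
h(D, f) = -22 + D (h(D, f) = -7 + (D - 15) = -7 + (-15 + D) = -22 + D)
Y(v) = -13 + v
n = 17435 (n = -1028*(-13 - 4) + (-22 - 19) = -1028*(-17) - 41 = 17476 - 41 = 17435)
-1866715 - n = -1866715 - 1*17435 = -1866715 - 17435 = -1884150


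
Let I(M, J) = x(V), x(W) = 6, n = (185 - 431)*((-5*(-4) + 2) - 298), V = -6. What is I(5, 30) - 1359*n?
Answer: -92270658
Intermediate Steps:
n = 67896 (n = -246*((20 + 2) - 298) = -246*(22 - 298) = -246*(-276) = 67896)
I(M, J) = 6
I(5, 30) - 1359*n = 6 - 1359*67896 = 6 - 92270664 = -92270658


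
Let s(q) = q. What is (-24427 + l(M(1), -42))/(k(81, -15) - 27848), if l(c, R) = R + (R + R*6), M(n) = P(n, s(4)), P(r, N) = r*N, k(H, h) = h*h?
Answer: 24763/27623 ≈ 0.89646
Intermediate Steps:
k(H, h) = h**2
P(r, N) = N*r
M(n) = 4*n
l(c, R) = 8*R (l(c, R) = R + (R + 6*R) = R + 7*R = 8*R)
(-24427 + l(M(1), -42))/(k(81, -15) - 27848) = (-24427 + 8*(-42))/((-15)**2 - 27848) = (-24427 - 336)/(225 - 27848) = -24763/(-27623) = -24763*(-1/27623) = 24763/27623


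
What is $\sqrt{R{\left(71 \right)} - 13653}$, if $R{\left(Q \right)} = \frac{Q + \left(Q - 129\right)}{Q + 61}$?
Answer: $\frac{i \sqrt{59472039}}{66} \approx 116.85 i$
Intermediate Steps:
$R{\left(Q \right)} = \frac{-129 + 2 Q}{61 + Q}$ ($R{\left(Q \right)} = \frac{Q + \left(-129 + Q\right)}{61 + Q} = \frac{-129 + 2 Q}{61 + Q}$)
$\sqrt{R{\left(71 \right)} - 13653} = \sqrt{\frac{-129 + 2 \cdot 71}{61 + 71} - 13653} = \sqrt{\frac{-129 + 142}{132} - 13653} = \sqrt{\frac{1}{132} \cdot 13 - 13653} = \sqrt{\frac{13}{132} - 13653} = \sqrt{- \frac{1802183}{132}} = \frac{i \sqrt{59472039}}{66}$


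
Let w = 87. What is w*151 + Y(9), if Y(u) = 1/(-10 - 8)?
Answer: 236465/18 ≈ 13137.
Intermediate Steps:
Y(u) = -1/18 (Y(u) = 1/(-18) = -1/18)
w*151 + Y(9) = 87*151 - 1/18 = 13137 - 1/18 = 236465/18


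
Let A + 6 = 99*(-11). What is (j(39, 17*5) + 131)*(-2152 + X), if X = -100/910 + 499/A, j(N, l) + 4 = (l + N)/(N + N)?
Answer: -215135876197/777231 ≈ -2.7680e+5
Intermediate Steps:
A = -1095 (A = -6 + 99*(-11) = -6 - 1089 = -1095)
j(N, l) = -4 + (N + l)/(2*N) (j(N, l) = -4 + (l + N)/(N + N) = -4 + (N + l)/((2*N)) = -4 + (N + l)*(1/(2*N)) = -4 + (N + l)/(2*N))
X = -56359/99645 (X = -100/910 + 499/(-1095) = -100*1/910 + 499*(-1/1095) = -10/91 - 499/1095 = -56359/99645 ≈ -0.56560)
(j(39, 17*5) + 131)*(-2152 + X) = ((1/2)*(17*5 - 7*39)/39 + 131)*(-2152 - 56359/99645) = ((1/2)*(1/39)*(85 - 273) + 131)*(-214492399/99645) = ((1/2)*(1/39)*(-188) + 131)*(-214492399/99645) = (-94/39 + 131)*(-214492399/99645) = (5015/39)*(-214492399/99645) = -215135876197/777231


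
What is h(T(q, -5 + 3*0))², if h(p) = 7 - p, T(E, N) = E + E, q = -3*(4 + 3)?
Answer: 2401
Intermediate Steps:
q = -21 (q = -3*7 = -21)
T(E, N) = 2*E
h(T(q, -5 + 3*0))² = (7 - 2*(-21))² = (7 - 1*(-42))² = (7 + 42)² = 49² = 2401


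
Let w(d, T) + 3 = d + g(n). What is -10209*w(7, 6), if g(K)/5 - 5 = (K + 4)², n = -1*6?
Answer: -500241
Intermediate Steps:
n = -6
g(K) = 25 + 5*(4 + K)² (g(K) = 25 + 5*(K + 4)² = 25 + 5*(4 + K)²)
w(d, T) = 42 + d (w(d, T) = -3 + (d + (25 + 5*(4 - 6)²)) = -3 + (d + (25 + 5*(-2)²)) = -3 + (d + (25 + 5*4)) = -3 + (d + (25 + 20)) = -3 + (d + 45) = -3 + (45 + d) = 42 + d)
-10209*w(7, 6) = -10209*(42 + 7) = -10209*49 = -41*12201 = -500241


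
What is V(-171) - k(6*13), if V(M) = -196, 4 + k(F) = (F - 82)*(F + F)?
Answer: 432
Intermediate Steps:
k(F) = -4 + 2*F*(-82 + F) (k(F) = -4 + (F - 82)*(F + F) = -4 + (-82 + F)*(2*F) = -4 + 2*F*(-82 + F))
V(-171) - k(6*13) = -196 - (-4 - 984*13 + 2*(6*13)²) = -196 - (-4 - 164*78 + 2*78²) = -196 - (-4 - 12792 + 2*6084) = -196 - (-4 - 12792 + 12168) = -196 - 1*(-628) = -196 + 628 = 432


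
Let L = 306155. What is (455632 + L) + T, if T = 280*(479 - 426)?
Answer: 776627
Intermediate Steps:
T = 14840 (T = 280*53 = 14840)
(455632 + L) + T = (455632 + 306155) + 14840 = 761787 + 14840 = 776627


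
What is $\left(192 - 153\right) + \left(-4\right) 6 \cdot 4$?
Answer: $-57$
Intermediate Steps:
$\left(192 - 153\right) + \left(-4\right) 6 \cdot 4 = 39 - 96 = -57$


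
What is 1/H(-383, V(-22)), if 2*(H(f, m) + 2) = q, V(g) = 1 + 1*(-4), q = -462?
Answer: -1/233 ≈ -0.0042918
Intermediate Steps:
V(g) = -3 (V(g) = 1 - 4 = -3)
H(f, m) = -233 (H(f, m) = -2 + (1/2)*(-462) = -2 - 231 = -233)
1/H(-383, V(-22)) = 1/(-233) = -1/233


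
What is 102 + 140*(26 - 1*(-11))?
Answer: 5282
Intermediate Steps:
102 + 140*(26 - 1*(-11)) = 102 + 140*(26 + 11) = 102 + 140*37 = 102 + 5180 = 5282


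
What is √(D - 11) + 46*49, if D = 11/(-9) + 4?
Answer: 2254 + I*√74/3 ≈ 2254.0 + 2.8674*I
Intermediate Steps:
D = 25/9 (D = 11*(-⅑) + 4 = -11/9 + 4 = 25/9 ≈ 2.7778)
√(D - 11) + 46*49 = √(25/9 - 11) + 46*49 = √(-74/9) + 2254 = I*√74/3 + 2254 = 2254 + I*√74/3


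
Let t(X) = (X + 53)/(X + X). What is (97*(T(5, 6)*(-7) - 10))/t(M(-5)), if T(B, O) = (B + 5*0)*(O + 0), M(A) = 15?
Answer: -160050/17 ≈ -9414.7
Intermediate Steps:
t(X) = (53 + X)/(2*X) (t(X) = (53 + X)/((2*X)) = (53 + X)*(1/(2*X)) = (53 + X)/(2*X))
T(B, O) = B*O (T(B, O) = (B + 0)*O = B*O)
(97*(T(5, 6)*(-7) - 10))/t(M(-5)) = (97*((5*6)*(-7) - 10))/(((½)*(53 + 15)/15)) = (97*(30*(-7) - 10))/(((½)*(1/15)*68)) = (97*(-210 - 10))/(34/15) = (97*(-220))*(15/34) = -21340*15/34 = -160050/17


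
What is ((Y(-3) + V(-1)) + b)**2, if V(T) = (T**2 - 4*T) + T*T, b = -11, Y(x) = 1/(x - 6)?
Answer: 2116/81 ≈ 26.123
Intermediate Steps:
Y(x) = 1/(-6 + x)
V(T) = -4*T + 2*T**2 (V(T) = (T**2 - 4*T) + T**2 = -4*T + 2*T**2)
((Y(-3) + V(-1)) + b)**2 = ((1/(-6 - 3) + 2*(-1)*(-2 - 1)) - 11)**2 = ((1/(-9) + 2*(-1)*(-3)) - 11)**2 = ((-1/9 + 6) - 11)**2 = (53/9 - 11)**2 = (-46/9)**2 = 2116/81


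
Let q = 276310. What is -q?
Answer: -276310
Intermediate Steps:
-q = -1*276310 = -276310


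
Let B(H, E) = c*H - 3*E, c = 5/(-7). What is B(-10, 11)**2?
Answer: 32761/49 ≈ 668.59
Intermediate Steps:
c = -5/7 (c = 5*(-1/7) = -5/7 ≈ -0.71429)
B(H, E) = -3*E - 5*H/7 (B(H, E) = -5*H/7 - 3*E = -3*E - 5*H/7)
B(-10, 11)**2 = (-3*11 - 5/7*(-10))**2 = (-33 + 50/7)**2 = (-181/7)**2 = 32761/49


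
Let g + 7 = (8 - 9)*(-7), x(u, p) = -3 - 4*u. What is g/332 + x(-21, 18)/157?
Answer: 81/157 ≈ 0.51592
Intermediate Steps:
g = 0 (g = -7 + (8 - 9)*(-7) = -7 - 1*(-7) = -7 + 7 = 0)
g/332 + x(-21, 18)/157 = 0/332 + (-3 - 4*(-21))/157 = 0*(1/332) + (-3 + 84)*(1/157) = 0 + 81*(1/157) = 0 + 81/157 = 81/157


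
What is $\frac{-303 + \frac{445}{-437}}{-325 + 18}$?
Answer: $\frac{132856}{134159} \approx 0.99029$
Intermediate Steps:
$\frac{-303 + \frac{445}{-437}}{-325 + 18} = \frac{-303 + 445 \left(- \frac{1}{437}\right)}{-307} = \left(-303 - \frac{445}{437}\right) \left(- \frac{1}{307}\right) = \left(- \frac{132856}{437}\right) \left(- \frac{1}{307}\right) = \frac{132856}{134159}$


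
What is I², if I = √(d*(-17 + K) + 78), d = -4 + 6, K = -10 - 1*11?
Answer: 2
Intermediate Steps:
K = -21 (K = -10 - 11 = -21)
d = 2
I = √2 (I = √(2*(-17 - 21) + 78) = √(2*(-38) + 78) = √(-76 + 78) = √2 ≈ 1.4142)
I² = (√2)² = 2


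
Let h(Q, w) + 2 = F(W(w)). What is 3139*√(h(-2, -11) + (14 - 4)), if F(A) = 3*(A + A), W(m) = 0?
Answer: 6278*√2 ≈ 8878.4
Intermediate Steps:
F(A) = 6*A (F(A) = 3*(2*A) = 6*A)
h(Q, w) = -2 (h(Q, w) = -2 + 6*0 = -2 + 0 = -2)
3139*√(h(-2, -11) + (14 - 4)) = 3139*√(-2 + (14 - 4)) = 3139*√(-2 + 10) = 3139*√8 = 3139*(2*√2) = 6278*√2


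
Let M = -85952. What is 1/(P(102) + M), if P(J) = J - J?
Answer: -1/85952 ≈ -1.1634e-5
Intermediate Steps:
P(J) = 0
1/(P(102) + M) = 1/(0 - 85952) = 1/(-85952) = -1/85952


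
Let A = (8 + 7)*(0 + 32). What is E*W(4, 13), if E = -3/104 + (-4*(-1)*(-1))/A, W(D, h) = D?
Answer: -29/195 ≈ -0.14872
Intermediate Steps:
A = 480 (A = 15*32 = 480)
E = -29/780 (E = -3/104 + (-4*(-1)*(-1))/480 = -3*1/104 + (4*(-1))*(1/480) = -3/104 - 4*1/480 = -3/104 - 1/120 = -29/780 ≈ -0.037179)
E*W(4, 13) = -29/780*4 = -29/195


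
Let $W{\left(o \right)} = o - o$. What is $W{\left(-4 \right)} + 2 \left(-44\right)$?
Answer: $-88$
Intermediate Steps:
$W{\left(o \right)} = 0$
$W{\left(-4 \right)} + 2 \left(-44\right) = 0 + 2 \left(-44\right) = 0 - 88 = -88$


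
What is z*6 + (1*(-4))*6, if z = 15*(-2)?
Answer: -204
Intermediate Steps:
z = -30
z*6 + (1*(-4))*6 = -30*6 + (1*(-4))*6 = -180 - 4*6 = -180 - 24 = -204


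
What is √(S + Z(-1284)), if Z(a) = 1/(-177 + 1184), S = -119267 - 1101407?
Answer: I*√1237823248019/1007 ≈ 1104.8*I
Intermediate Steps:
S = -1220674
Z(a) = 1/1007
√(S + Z(-1284)) = √(-1220674 + 1/1007) = √(-1229218717/1007) = I*√1237823248019/1007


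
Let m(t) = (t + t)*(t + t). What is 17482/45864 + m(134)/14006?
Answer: 884747207/160592796 ≈ 5.5093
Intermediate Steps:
m(t) = 4*t² (m(t) = (2*t)*(2*t) = 4*t²)
17482/45864 + m(134)/14006 = 17482/45864 + (4*134²)/14006 = 17482*(1/45864) + (4*17956)*(1/14006) = 8741/22932 + 71824*(1/14006) = 8741/22932 + 35912/7003 = 884747207/160592796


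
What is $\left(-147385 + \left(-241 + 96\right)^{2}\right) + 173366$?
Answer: $47006$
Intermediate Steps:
$\left(-147385 + \left(-241 + 96\right)^{2}\right) + 173366 = \left(-147385 + \left(-145\right)^{2}\right) + 173366 = \left(-147385 + 21025\right) + 173366 = -126360 + 173366 = 47006$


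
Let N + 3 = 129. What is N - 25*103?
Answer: -2449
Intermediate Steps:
N = 126 (N = -3 + 129 = 126)
N - 25*103 = 126 - 25*103 = 126 - 2575 = -2449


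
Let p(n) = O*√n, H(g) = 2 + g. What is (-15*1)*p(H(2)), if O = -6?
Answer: 180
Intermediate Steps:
p(n) = -6*√n
(-15*1)*p(H(2)) = (-15*1)*(-6*√(2 + 2)) = -(-90)*√4 = -(-90)*2 = -15*(-12) = 180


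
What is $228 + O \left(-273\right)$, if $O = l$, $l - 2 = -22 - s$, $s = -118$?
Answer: $-26526$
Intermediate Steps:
$l = 98$ ($l = 2 - -96 = 2 + \left(-22 + 118\right) = 2 + 96 = 98$)
$O = 98$
$228 + O \left(-273\right) = 228 + 98 \left(-273\right) = 228 - 26754 = -26526$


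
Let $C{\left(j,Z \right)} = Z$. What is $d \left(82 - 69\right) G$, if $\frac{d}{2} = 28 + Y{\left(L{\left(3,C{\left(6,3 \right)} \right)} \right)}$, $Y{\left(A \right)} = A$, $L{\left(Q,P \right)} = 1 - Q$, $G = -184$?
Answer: $-124384$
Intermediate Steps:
$d = 52$ ($d = 2 \left(28 + \left(1 - 3\right)\right) = 2 \left(28 - 2\right) = 2 \cdot 26 = 52$)
$d \left(82 - 69\right) G = 52 \left(82 - 69\right) \left(-184\right) = 52 \cdot 13 \left(-184\right) = 676 \left(-184\right) = -124384$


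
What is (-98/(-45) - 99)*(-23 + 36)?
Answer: -56641/45 ≈ -1258.7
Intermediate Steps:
(-98/(-45) - 99)*(-23 + 36) = (-98*(-1/45) - 99)*13 = (98/45 - 99)*13 = -4357/45*13 = -56641/45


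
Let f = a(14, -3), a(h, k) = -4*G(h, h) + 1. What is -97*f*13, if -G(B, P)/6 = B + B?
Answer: -848653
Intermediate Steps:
G(B, P) = -12*B (G(B, P) = -6*(B + B) = -12*B)
a(h, k) = 1 + 48*h (a(h, k) = -(-48)*h + 1 = 48*h + 1 = 1 + 48*h)
f = 673 (f = 1 + 48*14 = 1 + 672 = 673)
-97*f*13 = -97*673*13 = -65281*13 = -848653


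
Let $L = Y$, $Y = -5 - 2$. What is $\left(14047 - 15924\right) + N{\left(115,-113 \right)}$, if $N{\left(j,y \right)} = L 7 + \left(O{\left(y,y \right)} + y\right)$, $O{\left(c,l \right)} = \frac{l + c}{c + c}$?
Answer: $-2038$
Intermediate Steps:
$O{\left(c,l \right)} = \frac{c + l}{2 c}$
$Y = -7$
$L = -7$
$N{\left(j,y \right)} = -48 + y$ ($N{\left(j,y \right)} = \left(-7\right) 7 + \left(\frac{y + y}{2 y} + y\right) = -49 + \left(\frac{2 y}{2 y} + y\right) = -49 + \left(1 + y\right) = -48 + y$)
$\left(14047 - 15924\right) + N{\left(115,-113 \right)} = \left(14047 - 15924\right) - 161 = -1877 - 161 = -2038$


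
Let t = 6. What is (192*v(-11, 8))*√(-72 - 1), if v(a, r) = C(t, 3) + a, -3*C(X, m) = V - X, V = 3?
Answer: -1920*I*√73 ≈ -16405.0*I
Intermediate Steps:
C(X, m) = -1 + X/3 (C(X, m) = -(3 - X)/3 = -1 + X/3)
v(a, r) = 1 + a (v(a, r) = (-1 + (⅓)*6) + a = (-1 + 2) + a = 1 + a)
(192*v(-11, 8))*√(-72 - 1) = (192*(1 - 11))*√(-72 - 1) = (192*(-10))*√(-73) = -1920*I*√73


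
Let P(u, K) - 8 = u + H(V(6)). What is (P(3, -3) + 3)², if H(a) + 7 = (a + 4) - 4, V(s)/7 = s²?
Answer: 67081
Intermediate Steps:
V(s) = 7*s²
H(a) = -7 + a (H(a) = -7 + ((a + 4) - 4) = -7 + ((4 + a) - 4) = -7 + a)
P(u, K) = 253 + u (P(u, K) = 8 + (u + (-7 + 7*6²)) = 8 + (u + (-7 + 7*36)) = 8 + (u + (-7 + 252)) = 8 + (u + 245) = 8 + (245 + u) = 253 + u)
(P(3, -3) + 3)² = ((253 + 3) + 3)² = (256 + 3)² = 259² = 67081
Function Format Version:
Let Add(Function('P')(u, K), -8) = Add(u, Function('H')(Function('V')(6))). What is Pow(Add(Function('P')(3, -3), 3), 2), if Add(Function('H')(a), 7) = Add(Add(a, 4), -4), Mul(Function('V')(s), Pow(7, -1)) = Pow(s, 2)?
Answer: 67081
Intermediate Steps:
Function('V')(s) = Mul(7, Pow(s, 2))
Function('H')(a) = Add(-7, a) (Function('H')(a) = Add(-7, Add(Add(a, 4), -4)) = Add(-7, Add(Add(4, a), -4)) = Add(-7, a))
Function('P')(u, K) = Add(253, u) (Function('P')(u, K) = Add(8, Add(u, Add(-7, Mul(7, Pow(6, 2))))) = Add(8, Add(u, Add(-7, Mul(7, 36)))) = Add(8, Add(u, Add(-7, 252))) = Add(8, Add(u, 245)) = Add(8, Add(245, u)) = Add(253, u))
Pow(Add(Function('P')(3, -3), 3), 2) = Pow(Add(Add(253, 3), 3), 2) = Pow(Add(256, 3), 2) = Pow(259, 2) = 67081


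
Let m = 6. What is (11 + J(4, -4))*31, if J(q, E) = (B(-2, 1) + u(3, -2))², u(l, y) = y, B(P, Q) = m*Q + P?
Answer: 465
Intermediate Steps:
B(P, Q) = P + 6*Q (B(P, Q) = 6*Q + P = P + 6*Q)
J(q, E) = 4 (J(q, E) = ((-2 + 6*1) - 2)² = ((-2 + 6) - 2)² = (4 - 2)² = 2² = 4)
(11 + J(4, -4))*31 = (11 + 4)*31 = 15*31 = 465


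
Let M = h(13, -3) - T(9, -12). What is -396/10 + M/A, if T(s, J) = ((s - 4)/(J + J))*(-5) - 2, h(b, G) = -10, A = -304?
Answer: -1443523/36480 ≈ -39.570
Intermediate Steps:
T(s, J) = -2 - 5*(-4 + s)/(2*J) (T(s, J) = ((-4 + s)/((2*J)))*(-5) - 2 = ((-4 + s)*(1/(2*J)))*(-5) - 2 = ((-4 + s)/(2*J))*(-5) - 2 = -5*(-4 + s)/(2*J) - 2 = -2 - 5*(-4 + s)/(2*J))
M = -217/24 (M = -10 - (20 - 5*9 - 4*(-12))/(2*(-12)) = -10 - (-1)*(20 - 45 + 48)/(2*12) = -10 - (-1)*23/(2*12) = -10 - 1*(-23/24) = -10 + 23/24 = -217/24 ≈ -9.0417)
-396/10 + M/A = -396/10 - 217/24/(-304) = -396*1/10 - 217/24*(-1/304) = -198/5 + 217/7296 = -1443523/36480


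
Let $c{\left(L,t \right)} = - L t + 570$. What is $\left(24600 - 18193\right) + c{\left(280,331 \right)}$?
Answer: $-85703$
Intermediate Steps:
$c{\left(L,t \right)} = 570 - L t$ ($c{\left(L,t \right)} = - L t + 570 = 570 - L t$)
$\left(24600 - 18193\right) + c{\left(280,331 \right)} = \left(24600 - 18193\right) + \left(570 - 280 \cdot 331\right) = 6407 + \left(570 - 92680\right) = 6407 - 92110 = -85703$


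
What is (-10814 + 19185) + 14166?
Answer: 22537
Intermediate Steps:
(-10814 + 19185) + 14166 = 8371 + 14166 = 22537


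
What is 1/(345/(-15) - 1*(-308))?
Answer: 1/285 ≈ 0.0035088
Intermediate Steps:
1/(345/(-15) - 1*(-308)) = 1/(345*(-1/15) + 308) = 1/(-23 + 308) = 1/285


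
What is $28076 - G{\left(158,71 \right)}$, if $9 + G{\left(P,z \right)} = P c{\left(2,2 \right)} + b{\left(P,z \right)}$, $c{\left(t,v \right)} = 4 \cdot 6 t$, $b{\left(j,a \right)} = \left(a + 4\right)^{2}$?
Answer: $14876$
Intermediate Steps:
$b{\left(j,a \right)} = \left(4 + a\right)^{2}$
$c{\left(t,v \right)} = 24 t$
$G{\left(P,z \right)} = -9 + \left(4 + z\right)^{2} + 48 P$ ($G{\left(P,z \right)} = -9 + \left(P 24 \cdot 2 + \left(4 + z\right)^{2}\right) = -9 + \left(P 48 + \left(4 + z\right)^{2}\right) = -9 + \left(48 P + \left(4 + z\right)^{2}\right) = -9 + \left(\left(4 + z\right)^{2} + 48 P\right) = -9 + \left(4 + z\right)^{2} + 48 P$)
$28076 - G{\left(158,71 \right)} = 28076 - \left(-9 + \left(4 + 71\right)^{2} + 48 \cdot 158\right) = 28076 - \left(-9 + 75^{2} + 7584\right) = 28076 - \left(-9 + 5625 + 7584\right) = 28076 - 13200 = 14876$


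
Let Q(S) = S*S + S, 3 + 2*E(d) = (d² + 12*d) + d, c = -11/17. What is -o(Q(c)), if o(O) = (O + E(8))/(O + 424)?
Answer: -47553/244940 ≈ -0.19414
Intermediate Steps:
c = -11/17 (c = -11*1/17 = -11/17 ≈ -0.64706)
E(d) = -3/2 + d²/2 + 13*d/2 (E(d) = -3/2 + ((d² + 12*d) + d)/2 = -3/2 + (d² + 13*d)/2 = -3/2 + (d²/2 + 13*d/2) = -3/2 + d²/2 + 13*d/2)
Q(S) = S + S² (Q(S) = S² + S = S + S²)
o(O) = (165/2 + O)/(424 + O) (o(O) = (O + (-3/2 + (½)*8² + (13/2)*8))/(O + 424) = (O + (-3/2 + (½)*64 + 52))/(424 + O) = (O + (-3/2 + 32 + 52))/(424 + O) = (O + 165/2)/(424 + O) = (165/2 + O)/(424 + O))
-o(Q(c)) = -(165/2 - 11*(1 - 11/17)/17)/(424 - 11*(1 - 11/17)/17) = -(165/2 - 11/17*6/17)/(424 - 11/17*6/17) = -(165/2 - 66/289)/(424 - 66/289) = -47553/(122470/289*578) = -289*47553/(122470*578) = -1*47553/244940 = -47553/244940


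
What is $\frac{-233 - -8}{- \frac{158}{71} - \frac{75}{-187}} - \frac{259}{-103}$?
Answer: $\frac{313967714}{2494763} \approx 125.85$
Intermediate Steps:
$\frac{-233 - -8}{- \frac{158}{71} - \frac{75}{-187}} - \frac{259}{-103} = \frac{-233 + 8}{\left(-158\right) \frac{1}{71} - - \frac{75}{187}} - - \frac{259}{103} = - \frac{225}{- \frac{158}{71} + \frac{75}{187}} + \frac{259}{103} = - \frac{225}{- \frac{24221}{13277}} + \frac{259}{103} = \left(-225\right) \left(- \frac{13277}{24221}\right) + \frac{259}{103} = \frac{2987325}{24221} + \frac{259}{103} = \frac{313967714}{2494763}$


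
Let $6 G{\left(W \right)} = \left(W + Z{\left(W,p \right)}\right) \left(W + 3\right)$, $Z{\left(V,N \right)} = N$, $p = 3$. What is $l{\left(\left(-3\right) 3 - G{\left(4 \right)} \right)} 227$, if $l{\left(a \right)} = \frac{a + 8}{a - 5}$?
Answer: $\frac{12485}{133} \approx 93.872$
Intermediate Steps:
$G{\left(W \right)} = \frac{\left(3 + W\right)^{2}}{6}$ ($G{\left(W \right)} = \frac{\left(W + 3\right) \left(W + 3\right)}{6} = \frac{\left(3 + W\right) \left(3 + W\right)}{6} = \frac{\left(3 + W\right)^{2}}{6}$)
$l{\left(a \right)} = \frac{8 + a}{-5 + a}$
$l{\left(\left(-3\right) 3 - G{\left(4 \right)} \right)} 227 = \frac{8 - \left(\frac{29}{2} + \frac{8}{3}\right)}{-5 - \left(\frac{29}{2} + \frac{8}{3}\right)} 227 = \frac{8 - \frac{103}{6}}{-5 - \frac{103}{6}} \cdot 227 = \frac{1}{- \frac{133}{6}} \left(- \frac{55}{6}\right) 227 = \left(- \frac{6}{133}\right) \left(- \frac{55}{6}\right) 227 = \frac{55}{133} \cdot 227 = \frac{12485}{133}$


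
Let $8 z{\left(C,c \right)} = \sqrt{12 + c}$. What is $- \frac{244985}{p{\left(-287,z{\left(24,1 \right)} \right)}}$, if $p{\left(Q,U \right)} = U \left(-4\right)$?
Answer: $37690 \sqrt{13} \approx 1.3589 \cdot 10^{5}$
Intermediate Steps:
$z{\left(C,c \right)} = \frac{\sqrt{12 + c}}{8}$
$p{\left(Q,U \right)} = - 4 U$
$- \frac{244985}{p{\left(-287,z{\left(24,1 \right)} \right)}} = - \frac{244985}{\left(-4\right) \frac{\sqrt{12 + 1}}{8}} = - \frac{244985}{\left(-4\right) \frac{\sqrt{13}}{8}} = - \frac{244985}{\left(- \frac{1}{2}\right) \sqrt{13}} = - 244985 \left(- \frac{2 \sqrt{13}}{13}\right) = 37690 \sqrt{13}$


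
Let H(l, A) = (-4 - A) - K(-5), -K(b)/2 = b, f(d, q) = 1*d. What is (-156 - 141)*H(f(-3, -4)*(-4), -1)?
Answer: 3861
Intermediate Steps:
f(d, q) = d
K(b) = -2*b
H(l, A) = -14 - A (H(l, A) = (-4 - A) - (-2)*(-5) = (-4 - A) - 1*10 = (-4 - A) - 10 = -14 - A)
(-156 - 141)*H(f(-3, -4)*(-4), -1) = (-156 - 141)*(-14 - 1*(-1)) = -297*(-14 + 1) = -297*(-13) = 3861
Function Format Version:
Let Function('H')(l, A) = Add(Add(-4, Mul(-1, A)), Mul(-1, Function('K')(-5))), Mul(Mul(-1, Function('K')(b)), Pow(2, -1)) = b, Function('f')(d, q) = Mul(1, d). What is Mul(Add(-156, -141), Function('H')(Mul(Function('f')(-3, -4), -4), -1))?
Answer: 3861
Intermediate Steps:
Function('f')(d, q) = d
Function('K')(b) = Mul(-2, b)
Function('H')(l, A) = Add(-14, Mul(-1, A)) (Function('H')(l, A) = Add(Add(-4, Mul(-1, A)), Mul(-1, Mul(-2, -5))) = Add(Add(-4, Mul(-1, A)), Mul(-1, 10)) = Add(Add(-4, Mul(-1, A)), -10) = Add(-14, Mul(-1, A)))
Mul(Add(-156, -141), Function('H')(Mul(Function('f')(-3, -4), -4), -1)) = Mul(Add(-156, -141), Add(-14, Mul(-1, -1))) = Mul(-297, Add(-14, 1)) = Mul(-297, -13) = 3861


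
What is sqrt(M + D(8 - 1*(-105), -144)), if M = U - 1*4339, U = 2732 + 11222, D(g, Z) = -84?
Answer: 3*sqrt(1059) ≈ 97.627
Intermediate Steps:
U = 13954
M = 9615 (M = 13954 - 1*4339 = 13954 - 4339 = 9615)
sqrt(M + D(8 - 1*(-105), -144)) = sqrt(9615 - 84) = sqrt(9531) = 3*sqrt(1059)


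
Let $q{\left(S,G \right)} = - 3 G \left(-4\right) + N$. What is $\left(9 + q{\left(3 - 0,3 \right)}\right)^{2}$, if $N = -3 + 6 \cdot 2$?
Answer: $2916$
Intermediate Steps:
$N = 9$ ($N = -3 + 12 = 9$)
$q{\left(S,G \right)} = 9 + 12 G$ ($q{\left(S,G \right)} = - 3 G \left(-4\right) + 9 = 12 G + 9 = 9 + 12 G$)
$\left(9 + q{\left(3 - 0,3 \right)}\right)^{2} = \left(9 + \left(9 + 12 \cdot 3\right)\right)^{2} = \left(9 + \left(9 + 36\right)\right)^{2} = \left(9 + 45\right)^{2} = 54^{2} = 2916$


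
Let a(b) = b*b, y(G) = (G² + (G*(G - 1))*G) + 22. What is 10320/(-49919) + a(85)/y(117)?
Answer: -3233641685/15990403513 ≈ -0.20222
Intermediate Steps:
y(G) = 22 + G² + G²*(-1 + G) (y(G) = (G² + (G*(-1 + G))*G) + 22 = (G² + G²*(-1 + G)) + 22 = 22 + G² + G²*(-1 + G))
a(b) = b²
10320/(-49919) + a(85)/y(117) = 10320/(-49919) + 85²/(22 + 117³) = 10320*(-1/49919) + 7225/(22 + 1601613) = -10320/49919 + 7225/1601635 = -10320/49919 + 7225*(1/1601635) = -10320/49919 + 1445/320327 = -3233641685/15990403513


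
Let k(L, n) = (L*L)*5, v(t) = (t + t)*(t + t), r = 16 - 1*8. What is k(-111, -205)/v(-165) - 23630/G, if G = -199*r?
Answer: 3710253/240790 ≈ 15.409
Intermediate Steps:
r = 8 (r = 16 - 8 = 8)
v(t) = 4*t**2 (v(t) = (2*t)*(2*t) = 4*t**2)
k(L, n) = 5*L**2 (k(L, n) = L**2*5 = 5*L**2)
G = -1592 (G = -199*8 = -1592)
k(-111, -205)/v(-165) - 23630/G = (5*(-111)**2)/((4*(-165)**2)) - 23630/(-1592) = (5*12321)/((4*27225)) - 23630*(-1/1592) = 61605/108900 + 11815/796 = 61605*(1/108900) + 11815/796 = 1369/2420 + 11815/796 = 3710253/240790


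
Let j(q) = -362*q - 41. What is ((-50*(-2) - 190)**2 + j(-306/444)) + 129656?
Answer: 5104686/37 ≈ 1.3796e+5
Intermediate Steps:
j(q) = -41 - 362*q
((-50*(-2) - 190)**2 + j(-306/444)) + 129656 = ((-50*(-2) - 190)**2 + (-41 - (-110772)/444)) + 129656 = ((100 - 190)**2 + (-41 - (-110772)/444)) + 129656 = ((-90)**2 + (-41 - 362*(-51/74))) + 129656 = (8100 + (-41 + 9231/37)) + 129656 = (8100 + 7714/37) + 129656 = 307414/37 + 129656 = 5104686/37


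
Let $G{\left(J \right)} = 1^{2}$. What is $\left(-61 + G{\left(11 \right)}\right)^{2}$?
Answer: $3600$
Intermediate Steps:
$G{\left(J \right)} = 1$
$\left(-61 + G{\left(11 \right)}\right)^{2} = \left(-61 + 1\right)^{2} = \left(-60\right)^{2} = 3600$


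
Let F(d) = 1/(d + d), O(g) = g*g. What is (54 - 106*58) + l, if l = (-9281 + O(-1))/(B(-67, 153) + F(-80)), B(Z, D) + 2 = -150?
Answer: -146727374/24321 ≈ -6033.0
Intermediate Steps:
O(g) = g**2
F(d) = 1/(2*d)
B(Z, D) = -152 (B(Z, D) = -2 - 150 = -152)
l = 1484800/24321 (l = (-9281 + (-1)**2)/(-152 + (1/2)/(-80)) = (-9281 + 1)/(-152 + (1/2)*(-1/80)) = -9280/(-152 - 1/160) = -9280/(-24321/160) = -9280*(-160/24321) = 1484800/24321 ≈ 61.050)
(54 - 106*58) + l = (54 - 106*58) + 1484800/24321 = (54 - 6148) + 1484800/24321 = -6094 + 1484800/24321 = -146727374/24321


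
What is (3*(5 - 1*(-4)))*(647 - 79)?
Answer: 15336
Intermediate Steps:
(3*(5 - 1*(-4)))*(647 - 79) = (3*(5 + 4))*568 = (3*9)*568 = 27*568 = 15336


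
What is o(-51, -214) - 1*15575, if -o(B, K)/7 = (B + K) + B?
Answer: -13363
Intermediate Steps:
o(B, K) = -14*B - 7*K (o(B, K) = -7*((B + K) + B) = -7*(K + 2*B) = -14*B - 7*K)
o(-51, -214) - 1*15575 = (-14*(-51) - 7*(-214)) - 1*15575 = (714 + 1498) - 15575 = 2212 - 15575 = -13363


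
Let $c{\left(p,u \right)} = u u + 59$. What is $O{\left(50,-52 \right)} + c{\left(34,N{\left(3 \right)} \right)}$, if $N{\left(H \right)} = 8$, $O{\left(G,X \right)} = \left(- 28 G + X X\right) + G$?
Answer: $1477$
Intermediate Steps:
$O{\left(G,X \right)} = X^{2} - 27 G$ ($O{\left(G,X \right)} = \left(- 28 G + X^{2}\right) + G = \left(X^{2} - 28 G\right) + G = X^{2} - 27 G$)
$c{\left(p,u \right)} = 59 + u^{2}$ ($c{\left(p,u \right)} = u^{2} + 59 = 59 + u^{2}$)
$O{\left(50,-52 \right)} + c{\left(34,N{\left(3 \right)} \right)} = \left(\left(-52\right)^{2} - 1350\right) + \left(59 + 8^{2}\right) = \left(2704 - 1350\right) + \left(59 + 64\right) = 1354 + 123 = 1477$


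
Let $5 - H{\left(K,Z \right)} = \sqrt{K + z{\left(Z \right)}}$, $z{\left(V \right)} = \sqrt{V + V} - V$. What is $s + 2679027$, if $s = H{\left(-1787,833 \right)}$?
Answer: $2679032 - \sqrt{-2620 + 7 \sqrt{34}} \approx 2.679 \cdot 10^{6} - 50.786 i$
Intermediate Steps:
$z{\left(V \right)} = - V + \sqrt{2} \sqrt{V}$ ($z{\left(V \right)} = \sqrt{2 V} - V = \sqrt{2} \sqrt{V} - V = - V + \sqrt{2} \sqrt{V}$)
$H{\left(K,Z \right)} = 5 - \sqrt{K - Z + \sqrt{2} \sqrt{Z}}$ ($H{\left(K,Z \right)} = 5 - \sqrt{K + \left(- Z + \sqrt{2} \sqrt{Z}\right)} = 5 - \sqrt{K - Z + \sqrt{2} \sqrt{Z}}$)
$s = 5 - \sqrt{-2620 + 7 \sqrt{34}}$ ($s = 5 - \sqrt{-1787 - 833 + \sqrt{2} \sqrt{833}} = 5 - \sqrt{-1787 - 833 + \sqrt{2} \cdot 7 \sqrt{17}} = 5 - \sqrt{-1787 - 833 + 7 \sqrt{34}} = 5 - \sqrt{-2620 + 7 \sqrt{34}} \approx 5.0 - 50.786 i$)
$s + 2679027 = \left(5 - \sqrt{-2620 + 7 \sqrt{34}}\right) + 2679027 = 2679032 - \sqrt{-2620 + 7 \sqrt{34}}$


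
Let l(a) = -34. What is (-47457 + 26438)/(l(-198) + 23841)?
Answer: -21019/23807 ≈ -0.88289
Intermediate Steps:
(-47457 + 26438)/(l(-198) + 23841) = (-47457 + 26438)/(-34 + 23841) = -21019/23807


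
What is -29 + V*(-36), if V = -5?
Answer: 151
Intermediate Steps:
-29 + V*(-36) = -29 - 5*(-36) = -29 + 180 = 151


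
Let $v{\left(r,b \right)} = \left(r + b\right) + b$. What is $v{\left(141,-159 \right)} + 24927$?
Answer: $24750$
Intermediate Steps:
$v{\left(r,b \right)} = r + 2 b$ ($v{\left(r,b \right)} = \left(b + r\right) + b = r + 2 b$)
$v{\left(141,-159 \right)} + 24927 = \left(141 + 2 \left(-159\right)\right) + 24927 = \left(141 - 318\right) + 24927 = -177 + 24927 = 24750$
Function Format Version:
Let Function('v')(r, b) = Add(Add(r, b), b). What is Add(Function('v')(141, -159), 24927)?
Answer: 24750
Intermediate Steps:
Function('v')(r, b) = Add(r, Mul(2, b)) (Function('v')(r, b) = Add(Add(b, r), b) = Add(r, Mul(2, b)))
Add(Function('v')(141, -159), 24927) = Add(Add(141, Mul(2, -159)), 24927) = Add(Add(141, -318), 24927) = Add(-177, 24927) = 24750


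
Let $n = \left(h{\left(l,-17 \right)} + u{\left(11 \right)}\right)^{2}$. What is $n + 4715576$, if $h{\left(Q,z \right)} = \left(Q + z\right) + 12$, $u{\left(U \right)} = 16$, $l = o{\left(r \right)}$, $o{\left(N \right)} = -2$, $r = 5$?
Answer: $4715657$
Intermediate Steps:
$l = -2$
$h{\left(Q,z \right)} = 12 + Q + z$
$n = 81$ ($n = \left(\left(12 - 2 - 17\right) + 16\right)^{2} = \left(-7 + 16\right)^{2} = 9^{2} = 81$)
$n + 4715576 = 81 + 4715576 = 4715657$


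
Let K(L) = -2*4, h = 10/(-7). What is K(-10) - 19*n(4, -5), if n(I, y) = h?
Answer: 134/7 ≈ 19.143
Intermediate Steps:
h = -10/7 (h = 10*(-⅐) = -10/7 ≈ -1.4286)
n(I, y) = -10/7
K(L) = -8
K(-10) - 19*n(4, -5) = -8 - 19*(-10/7) = -8 + 190/7 = 134/7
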